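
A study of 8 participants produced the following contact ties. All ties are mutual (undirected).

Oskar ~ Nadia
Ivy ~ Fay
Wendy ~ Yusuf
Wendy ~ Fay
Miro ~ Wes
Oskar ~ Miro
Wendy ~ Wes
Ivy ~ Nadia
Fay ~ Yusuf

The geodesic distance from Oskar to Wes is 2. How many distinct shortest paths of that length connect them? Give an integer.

1

The shortest distance is 2, and the only length-2 path is Oskar–Miro–Wes. So there is exactly 1 shortest path.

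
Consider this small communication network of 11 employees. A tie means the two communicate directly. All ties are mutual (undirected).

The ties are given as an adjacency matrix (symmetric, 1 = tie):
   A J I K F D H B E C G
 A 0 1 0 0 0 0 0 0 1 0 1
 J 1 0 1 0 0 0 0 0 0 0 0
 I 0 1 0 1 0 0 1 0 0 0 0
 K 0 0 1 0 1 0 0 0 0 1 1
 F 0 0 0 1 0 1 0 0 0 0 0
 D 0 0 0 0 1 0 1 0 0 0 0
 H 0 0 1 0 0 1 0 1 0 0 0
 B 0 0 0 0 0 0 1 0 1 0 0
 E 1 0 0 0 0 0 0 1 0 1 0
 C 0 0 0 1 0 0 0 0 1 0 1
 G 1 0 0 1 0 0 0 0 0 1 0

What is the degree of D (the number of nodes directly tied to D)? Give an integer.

D is directly tied to F and H. That is 2 neighbors, so the degree of D is 2.

2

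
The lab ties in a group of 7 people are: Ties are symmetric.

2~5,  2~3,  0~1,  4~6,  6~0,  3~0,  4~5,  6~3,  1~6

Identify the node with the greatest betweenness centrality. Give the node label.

Unnormalized betweenness of each node: 0:1, 1:0, 2:3/2, 3:7/2, 4:5/2, 5:1, 6:11/2.
6 has the largest value, 11/2, making it the main broker — the node through which the most shortest paths run.

6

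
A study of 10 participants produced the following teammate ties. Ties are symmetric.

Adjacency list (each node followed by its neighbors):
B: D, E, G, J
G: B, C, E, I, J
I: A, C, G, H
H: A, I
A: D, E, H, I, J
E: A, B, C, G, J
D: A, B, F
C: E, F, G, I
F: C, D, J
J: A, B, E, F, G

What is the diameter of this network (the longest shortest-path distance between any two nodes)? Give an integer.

Eccentricity of each node (its greatest distance to any other): A:2, B:3, C:2, D:2, E:2, F:3, G:2, H:3, I:2, J:2.
The maximum eccentricity is 3, realized for instance by the pair B–H via B – G – I – H. So the diameter is 3.

3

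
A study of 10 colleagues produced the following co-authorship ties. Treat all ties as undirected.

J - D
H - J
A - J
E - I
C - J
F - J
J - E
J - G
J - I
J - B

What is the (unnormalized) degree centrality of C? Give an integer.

1

C is directly tied to J. That is 1 neighbor, so the degree of C is 1.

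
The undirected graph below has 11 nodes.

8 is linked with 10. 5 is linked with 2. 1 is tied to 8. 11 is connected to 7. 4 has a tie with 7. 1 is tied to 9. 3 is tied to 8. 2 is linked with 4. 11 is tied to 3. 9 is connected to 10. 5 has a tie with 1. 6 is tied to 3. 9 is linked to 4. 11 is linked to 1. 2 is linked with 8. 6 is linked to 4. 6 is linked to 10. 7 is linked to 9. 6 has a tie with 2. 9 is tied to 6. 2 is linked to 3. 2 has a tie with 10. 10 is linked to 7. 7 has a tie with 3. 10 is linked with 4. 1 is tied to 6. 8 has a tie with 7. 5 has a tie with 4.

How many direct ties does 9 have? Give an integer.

9 is directly tied to 1, 4, 6, 7, and 10. That is 5 neighbors, so the degree of 9 is 5.

5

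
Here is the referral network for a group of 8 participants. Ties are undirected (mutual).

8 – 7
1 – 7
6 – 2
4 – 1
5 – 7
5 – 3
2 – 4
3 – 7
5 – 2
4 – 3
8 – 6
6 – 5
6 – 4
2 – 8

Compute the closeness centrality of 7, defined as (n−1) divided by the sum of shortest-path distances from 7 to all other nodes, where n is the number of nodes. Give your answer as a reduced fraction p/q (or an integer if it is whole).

7/10

Distances from 7: 1:1, 2:2, 3:1, 4:2, 5:1, 6:2, 8:1. Sum = 10.
n = 8, so closeness = 7/10.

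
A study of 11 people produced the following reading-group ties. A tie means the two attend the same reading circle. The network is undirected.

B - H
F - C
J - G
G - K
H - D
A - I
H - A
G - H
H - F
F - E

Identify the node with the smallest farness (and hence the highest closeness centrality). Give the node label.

H

Farness (sum of distances to all others) for each node — A:22, B:24, C:29, D:24, E:29, F:20, G:20, H:15, I:31, J:29, K:29.
The smallest farness is 15, for H, so H has the highest closeness.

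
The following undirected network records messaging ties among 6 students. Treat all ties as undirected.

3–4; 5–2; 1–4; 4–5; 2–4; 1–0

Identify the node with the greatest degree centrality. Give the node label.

4

Degrees — 0:1, 1:2, 2:2, 3:1, 4:4, 5:2.
The maximum is 4, attained only by 4.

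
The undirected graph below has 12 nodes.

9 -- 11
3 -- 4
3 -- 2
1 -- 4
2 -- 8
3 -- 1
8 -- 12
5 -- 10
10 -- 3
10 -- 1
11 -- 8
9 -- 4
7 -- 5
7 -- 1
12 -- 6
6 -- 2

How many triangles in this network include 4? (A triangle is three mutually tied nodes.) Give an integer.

4's neighbors: 1, 3, and 9.
Neighbor pairs that are themselves tied: 4–1–3. Each forms one triangle with 4, for 1 in total.

1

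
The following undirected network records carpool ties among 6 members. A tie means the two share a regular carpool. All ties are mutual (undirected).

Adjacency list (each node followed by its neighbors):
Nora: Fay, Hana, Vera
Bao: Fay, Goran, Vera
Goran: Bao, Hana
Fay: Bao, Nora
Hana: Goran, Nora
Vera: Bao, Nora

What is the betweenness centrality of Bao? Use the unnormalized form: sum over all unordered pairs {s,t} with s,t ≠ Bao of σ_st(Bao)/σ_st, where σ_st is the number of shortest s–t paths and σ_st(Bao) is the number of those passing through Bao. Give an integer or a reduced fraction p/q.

5/2

Pairs whose geodesics pass through Bao — Fay–Goran: 1; Fay–Vera: 1/2; Goran–Vera: 1.
All other pairs contribute 0.
Summing the contributions gives betweenness(Bao) = 5/2.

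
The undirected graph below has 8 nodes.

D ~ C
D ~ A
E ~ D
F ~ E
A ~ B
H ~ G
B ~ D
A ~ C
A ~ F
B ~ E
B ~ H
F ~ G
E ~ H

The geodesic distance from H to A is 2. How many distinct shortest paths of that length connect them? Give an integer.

The shortest distance is 2, and the only length-2 path is H–B–A. So there is exactly 1 shortest path.

1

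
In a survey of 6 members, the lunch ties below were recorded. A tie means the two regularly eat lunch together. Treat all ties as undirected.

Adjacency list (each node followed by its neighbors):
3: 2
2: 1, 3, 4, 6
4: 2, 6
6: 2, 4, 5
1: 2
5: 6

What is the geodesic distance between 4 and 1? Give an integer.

2

One shortest route is 4 – 2 – 1, which uses 2 edges, and 4 and 1 are not directly tied, so nothing shorter exists. So d(4,1) = 2.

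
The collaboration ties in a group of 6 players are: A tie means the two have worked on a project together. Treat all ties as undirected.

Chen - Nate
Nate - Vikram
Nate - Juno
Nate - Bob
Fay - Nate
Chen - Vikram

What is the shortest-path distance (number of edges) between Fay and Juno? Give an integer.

2

One shortest route is Fay – Nate – Juno, which uses 2 edges, and Fay and Juno are not directly tied, so nothing shorter exists. So d(Fay,Juno) = 2.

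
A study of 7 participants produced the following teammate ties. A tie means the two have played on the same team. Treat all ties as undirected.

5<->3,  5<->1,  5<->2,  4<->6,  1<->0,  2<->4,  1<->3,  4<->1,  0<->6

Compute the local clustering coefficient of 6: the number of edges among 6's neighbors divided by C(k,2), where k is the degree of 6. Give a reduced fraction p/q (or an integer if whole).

0

6's neighbors: 0 and 4 (k = 2).
Possible neighbor pairs: C(2,2) = 1. Edges among them: none → e = 0.
Clustering(6) = 0/1.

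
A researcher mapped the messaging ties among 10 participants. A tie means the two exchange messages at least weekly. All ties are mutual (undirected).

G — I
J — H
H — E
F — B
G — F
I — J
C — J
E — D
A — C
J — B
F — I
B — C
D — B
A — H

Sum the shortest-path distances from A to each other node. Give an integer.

21

Distances from A: B:2, C:1, D:3, E:2, F:3, G:4, H:1, I:3, J:2.
Sum = 2 + 1 + 3 + 2 + 3 + 4 + 1 + 3 + 2 = 21.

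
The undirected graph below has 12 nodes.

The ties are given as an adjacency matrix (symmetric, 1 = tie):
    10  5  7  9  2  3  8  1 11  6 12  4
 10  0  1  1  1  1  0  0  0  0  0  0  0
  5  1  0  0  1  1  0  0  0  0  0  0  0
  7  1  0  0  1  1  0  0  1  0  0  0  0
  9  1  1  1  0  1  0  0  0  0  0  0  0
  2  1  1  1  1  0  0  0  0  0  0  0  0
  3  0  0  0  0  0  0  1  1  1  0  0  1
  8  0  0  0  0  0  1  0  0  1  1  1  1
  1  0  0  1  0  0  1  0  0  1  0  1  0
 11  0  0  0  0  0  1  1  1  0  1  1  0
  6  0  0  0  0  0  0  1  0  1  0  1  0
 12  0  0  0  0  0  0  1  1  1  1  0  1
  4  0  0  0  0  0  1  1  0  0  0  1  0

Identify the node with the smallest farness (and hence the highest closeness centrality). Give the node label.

1

Farness (sum of distances to all others) for each node — 1:19, 2:27, 3:23, 4:29, 5:35, 6:29, 7:21, 8:27, 9:27, 10:27, 11:22, 12:22.
The smallest farness is 19, for 1, so 1 has the highest closeness.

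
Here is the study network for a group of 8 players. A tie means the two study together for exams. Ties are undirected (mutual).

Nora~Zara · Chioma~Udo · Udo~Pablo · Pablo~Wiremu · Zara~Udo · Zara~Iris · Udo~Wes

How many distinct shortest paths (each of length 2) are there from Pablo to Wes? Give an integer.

The shortest distance is 2, and the only length-2 path is Pablo–Udo–Wes. So there is exactly 1 shortest path.

1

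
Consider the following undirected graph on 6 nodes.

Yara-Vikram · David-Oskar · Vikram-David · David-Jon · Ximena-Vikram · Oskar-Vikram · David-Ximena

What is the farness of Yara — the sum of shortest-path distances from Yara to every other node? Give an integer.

10

Distances from Yara: David:2, Jon:3, Oskar:2, Vikram:1, Ximena:2.
Sum = 2 + 3 + 2 + 1 + 2 = 10.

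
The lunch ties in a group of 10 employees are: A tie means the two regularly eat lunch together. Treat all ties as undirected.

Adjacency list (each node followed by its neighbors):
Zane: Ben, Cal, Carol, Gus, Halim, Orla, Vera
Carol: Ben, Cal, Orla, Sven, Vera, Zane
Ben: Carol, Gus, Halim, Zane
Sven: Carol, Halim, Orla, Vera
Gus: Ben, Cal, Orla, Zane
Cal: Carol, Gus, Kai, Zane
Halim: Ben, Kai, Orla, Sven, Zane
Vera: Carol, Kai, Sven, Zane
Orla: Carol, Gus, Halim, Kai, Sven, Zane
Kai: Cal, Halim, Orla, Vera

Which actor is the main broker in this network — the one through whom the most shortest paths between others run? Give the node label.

Unnormalized betweenness of each node: Ben:5/6, Cal:4/3, Carol:11/3, Gus:5/6, Halim:31/12, Kai:5/3, Orla:7/2, Sven:5/6, Vera:7/6, Zane:55/12.
Zane has the largest value, 55/12, making it the main broker — the node through which the most shortest paths run.

Zane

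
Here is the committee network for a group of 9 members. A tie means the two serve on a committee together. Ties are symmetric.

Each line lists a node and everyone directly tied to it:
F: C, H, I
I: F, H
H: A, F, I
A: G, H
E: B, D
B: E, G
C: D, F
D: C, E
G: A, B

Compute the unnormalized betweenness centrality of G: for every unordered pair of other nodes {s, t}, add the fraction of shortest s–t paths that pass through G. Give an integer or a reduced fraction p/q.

11/2

Pairs whose geodesics pass through G — I–B: 1; F–B: 1/2; D–A: 1/2; E–A: 1; E–H: 1/2; B–A: 1; B–H: 1.
All other pairs contribute 0.
Summing the contributions gives betweenness(G) = 11/2.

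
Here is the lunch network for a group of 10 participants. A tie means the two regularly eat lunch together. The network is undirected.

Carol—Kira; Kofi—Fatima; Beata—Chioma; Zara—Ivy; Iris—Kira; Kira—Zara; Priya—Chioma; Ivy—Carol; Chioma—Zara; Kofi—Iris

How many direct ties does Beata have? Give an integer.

Beata is directly tied to Chioma. That is 1 neighbor, so the degree of Beata is 1.

1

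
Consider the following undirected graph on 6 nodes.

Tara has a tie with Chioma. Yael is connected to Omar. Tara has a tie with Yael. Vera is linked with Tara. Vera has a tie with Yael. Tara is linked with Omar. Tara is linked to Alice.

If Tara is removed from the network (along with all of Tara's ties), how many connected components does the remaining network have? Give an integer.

Without Tara, the remaining ties split the others into: {Alice}; {Omar, Vera, Yael}; {Chioma}.
That's 3 separate components.

3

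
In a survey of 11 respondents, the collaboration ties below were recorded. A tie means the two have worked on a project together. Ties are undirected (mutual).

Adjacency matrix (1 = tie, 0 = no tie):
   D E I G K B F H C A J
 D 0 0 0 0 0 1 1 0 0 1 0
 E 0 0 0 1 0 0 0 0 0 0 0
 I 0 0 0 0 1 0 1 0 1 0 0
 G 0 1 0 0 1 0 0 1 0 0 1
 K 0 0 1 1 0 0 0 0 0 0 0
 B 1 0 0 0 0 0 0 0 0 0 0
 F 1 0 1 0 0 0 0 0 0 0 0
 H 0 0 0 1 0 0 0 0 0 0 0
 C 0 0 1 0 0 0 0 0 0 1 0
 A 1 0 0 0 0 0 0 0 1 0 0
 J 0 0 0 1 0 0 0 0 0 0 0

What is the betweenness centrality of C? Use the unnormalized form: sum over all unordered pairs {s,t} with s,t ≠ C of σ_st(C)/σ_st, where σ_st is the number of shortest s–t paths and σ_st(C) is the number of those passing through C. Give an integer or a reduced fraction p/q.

Pairs whose geodesics pass through C — E–A: 1; I–A: 1; G–A: 1; K–A: 1; H–A: 1; A–J: 1.
All other pairs contribute 0.
Summing the contributions gives betweenness(C) = 6.

6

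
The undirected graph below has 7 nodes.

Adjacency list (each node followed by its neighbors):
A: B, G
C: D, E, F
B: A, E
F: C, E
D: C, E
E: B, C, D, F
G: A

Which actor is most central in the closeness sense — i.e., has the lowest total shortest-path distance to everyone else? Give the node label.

E

Farness (sum of distances to all others) for each node — A:13, B:10, C:12, D:13, E:9, F:13, G:18.
The smallest farness is 9, for E, so E has the highest closeness.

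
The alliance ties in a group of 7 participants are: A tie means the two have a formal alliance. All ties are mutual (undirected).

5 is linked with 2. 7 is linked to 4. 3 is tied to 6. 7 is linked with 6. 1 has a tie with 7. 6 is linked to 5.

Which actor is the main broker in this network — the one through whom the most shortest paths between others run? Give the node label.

Unnormalized betweenness of each node: 1:0, 2:0, 3:0, 4:0, 5:5, 6:11, 7:9.
6 has the largest value, 11, making it the main broker — the node through which the most shortest paths run.

6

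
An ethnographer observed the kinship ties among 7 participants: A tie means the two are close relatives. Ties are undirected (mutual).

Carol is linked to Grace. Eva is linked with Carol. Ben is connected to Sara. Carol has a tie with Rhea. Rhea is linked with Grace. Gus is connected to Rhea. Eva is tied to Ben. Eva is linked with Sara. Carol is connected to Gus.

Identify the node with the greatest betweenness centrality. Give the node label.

Carol

Unnormalized betweenness of each node: Ben:0, Carol:19/2, Eva:8, Grace:0, Gus:0, Rhea:1/2, Sara:0.
Carol has the largest value, 19/2, making it the main broker — the node through which the most shortest paths run.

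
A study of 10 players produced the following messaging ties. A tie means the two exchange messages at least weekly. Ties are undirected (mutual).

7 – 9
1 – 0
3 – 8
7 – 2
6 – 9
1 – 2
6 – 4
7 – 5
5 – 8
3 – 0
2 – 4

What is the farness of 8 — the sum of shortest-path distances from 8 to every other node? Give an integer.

Distances from 8: 0:2, 1:3, 2:3, 3:1, 4:4, 5:1, 6:4, 7:2, 9:3.
Sum = 2 + 3 + 3 + 1 + 4 + 1 + 4 + 2 + 3 = 23.

23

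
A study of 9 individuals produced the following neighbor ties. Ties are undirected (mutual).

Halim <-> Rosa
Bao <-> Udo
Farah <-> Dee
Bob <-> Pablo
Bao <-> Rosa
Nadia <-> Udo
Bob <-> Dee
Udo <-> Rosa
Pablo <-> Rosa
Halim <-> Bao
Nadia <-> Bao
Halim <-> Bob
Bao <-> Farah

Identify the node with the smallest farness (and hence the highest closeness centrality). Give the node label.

Bao

Farness (sum of distances to all others) for each node — Bao:11, Bob:15, Dee:17, Farah:15, Halim:13, Nadia:17, Pablo:16, Rosa:13, Udo:15.
The smallest farness is 11, for Bao, so Bao has the highest closeness.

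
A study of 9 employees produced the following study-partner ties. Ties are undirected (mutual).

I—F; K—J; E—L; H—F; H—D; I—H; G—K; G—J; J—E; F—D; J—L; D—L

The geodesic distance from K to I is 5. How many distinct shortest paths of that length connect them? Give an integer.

The shortest distance is 5. The length-5 paths are: K–J–L–D–H–I; K–J–L–D–F–I.
That gives 2 distinct shortest paths.

2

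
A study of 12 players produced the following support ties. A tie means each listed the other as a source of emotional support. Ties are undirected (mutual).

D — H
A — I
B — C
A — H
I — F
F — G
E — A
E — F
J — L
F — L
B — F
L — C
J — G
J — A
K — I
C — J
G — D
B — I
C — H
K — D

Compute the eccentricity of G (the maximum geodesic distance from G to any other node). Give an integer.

Distances from G: A:2, B:2, C:2, D:1, E:2, F:1, H:2, I:2, J:1, K:2, L:2.
The largest is 2 (to H, K, L, E, I, B, A, and C), so the eccentricity of G is 2.

2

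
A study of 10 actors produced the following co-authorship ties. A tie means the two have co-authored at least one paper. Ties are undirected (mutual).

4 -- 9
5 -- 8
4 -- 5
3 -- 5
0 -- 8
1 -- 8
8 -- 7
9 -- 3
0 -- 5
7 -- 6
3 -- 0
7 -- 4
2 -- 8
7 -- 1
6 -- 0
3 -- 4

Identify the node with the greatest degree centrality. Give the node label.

8

Degrees — 0:4, 1:2, 2:1, 3:4, 4:4, 5:4, 6:2, 7:4, 8:5, 9:2.
The maximum is 5, attained only by 8.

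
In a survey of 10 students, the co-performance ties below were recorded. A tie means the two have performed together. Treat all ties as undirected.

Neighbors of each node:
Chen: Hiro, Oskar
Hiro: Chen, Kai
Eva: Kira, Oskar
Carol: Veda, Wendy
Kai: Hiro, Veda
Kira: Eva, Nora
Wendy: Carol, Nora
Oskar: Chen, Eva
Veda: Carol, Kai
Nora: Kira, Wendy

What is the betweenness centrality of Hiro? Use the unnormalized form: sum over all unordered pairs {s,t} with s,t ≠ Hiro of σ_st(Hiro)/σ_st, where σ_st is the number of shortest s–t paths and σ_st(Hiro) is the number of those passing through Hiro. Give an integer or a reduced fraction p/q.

Pairs whose geodesics pass through Hiro — Chen–Wendy: 1/2; Chen–Carol: 1; Chen–Veda: 1; Chen–Kai: 1; Oskar–Carol: 1/2; Oskar–Veda: 1; Oskar–Kai: 1; Eva–Veda: 1/2; Eva–Kai: 1; Kira–Kai: 1/2.
All other pairs contribute 0.
Summing the contributions gives betweenness(Hiro) = 8.

8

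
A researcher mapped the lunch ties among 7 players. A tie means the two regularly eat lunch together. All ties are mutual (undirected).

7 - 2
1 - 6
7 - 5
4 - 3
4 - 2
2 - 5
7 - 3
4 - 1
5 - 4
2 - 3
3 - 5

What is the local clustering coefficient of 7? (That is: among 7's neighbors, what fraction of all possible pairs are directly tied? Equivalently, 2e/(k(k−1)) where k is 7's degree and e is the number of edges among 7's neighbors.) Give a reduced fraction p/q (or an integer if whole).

1

7's neighbors: 2, 3, and 5 (k = 3).
Possible neighbor pairs: C(3,2) = 3. Edges among them: 2–3, 2–5, 3–5 → e = 3.
Clustering(7) = 3/3 = 1.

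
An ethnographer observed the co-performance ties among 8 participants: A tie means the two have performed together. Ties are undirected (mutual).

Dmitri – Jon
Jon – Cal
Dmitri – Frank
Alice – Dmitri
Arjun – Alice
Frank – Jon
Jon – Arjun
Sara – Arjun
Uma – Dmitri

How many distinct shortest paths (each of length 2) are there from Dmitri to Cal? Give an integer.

1

The shortest distance is 2, and the only length-2 path is Dmitri–Jon–Cal. So there is exactly 1 shortest path.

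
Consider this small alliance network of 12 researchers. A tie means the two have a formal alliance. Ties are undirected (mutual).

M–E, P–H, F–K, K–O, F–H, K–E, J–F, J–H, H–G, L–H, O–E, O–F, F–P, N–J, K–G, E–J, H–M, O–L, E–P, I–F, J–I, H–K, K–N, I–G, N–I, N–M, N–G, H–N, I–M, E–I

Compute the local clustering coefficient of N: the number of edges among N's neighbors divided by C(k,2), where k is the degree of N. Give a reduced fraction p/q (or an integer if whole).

N's neighbors: G, H, I, J, K, and M (k = 6).
Possible neighbor pairs: C(6,2) = 15. Edges among them: G–H, G–I, G–K, H–J, H–K, H–M, I–J, I–M → e = 8.
Clustering(N) = 8/15.

8/15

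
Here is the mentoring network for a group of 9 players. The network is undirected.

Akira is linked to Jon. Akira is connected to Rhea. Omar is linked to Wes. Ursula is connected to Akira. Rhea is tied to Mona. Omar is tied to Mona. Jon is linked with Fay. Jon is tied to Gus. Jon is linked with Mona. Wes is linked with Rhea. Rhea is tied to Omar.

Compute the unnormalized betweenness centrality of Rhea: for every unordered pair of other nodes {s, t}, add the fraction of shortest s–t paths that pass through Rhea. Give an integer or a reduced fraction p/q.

Pairs whose geodesics pass through Rhea — Wes–Gus: 2/3; Wes–Mona: 1/2; Wes–Ursula: 1; Wes–Akira: 1; Wes–Fay: 2/3; Wes–Jon: 2/3; Mona–Ursula: 1/2; Mona–Akira: 1/2; Ursula–Omar: 1; Akira–Omar: 1.
All other pairs contribute 0.
Summing the contributions gives betweenness(Rhea) = 15/2.

15/2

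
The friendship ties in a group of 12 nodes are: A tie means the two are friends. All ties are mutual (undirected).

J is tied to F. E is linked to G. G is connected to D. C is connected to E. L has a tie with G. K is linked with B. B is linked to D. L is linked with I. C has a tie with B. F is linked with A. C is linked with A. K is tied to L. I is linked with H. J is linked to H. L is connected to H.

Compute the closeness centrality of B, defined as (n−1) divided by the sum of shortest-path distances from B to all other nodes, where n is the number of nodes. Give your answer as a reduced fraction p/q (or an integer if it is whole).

11/24

Distances from B: A:2, C:1, D:1, E:2, F:3, G:2, H:3, I:3, J:4, K:1, L:2. Sum = 24.
n = 12, so closeness = 11/24.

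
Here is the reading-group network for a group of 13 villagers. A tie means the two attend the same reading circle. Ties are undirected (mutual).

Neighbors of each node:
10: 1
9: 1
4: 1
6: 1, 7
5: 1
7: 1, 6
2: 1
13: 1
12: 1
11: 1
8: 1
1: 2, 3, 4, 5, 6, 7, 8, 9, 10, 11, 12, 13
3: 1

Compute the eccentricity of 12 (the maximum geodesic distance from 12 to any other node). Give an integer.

Distances from 12: 1:1, 2:2, 3:2, 4:2, 5:2, 6:2, 7:2, 8:2, 9:2, 10:2, 11:2, 13:2.
The largest is 2 (to 4, 7, 8, 5, 11, 6, 10, 9, 2, 3, and 13), so the eccentricity of 12 is 2.

2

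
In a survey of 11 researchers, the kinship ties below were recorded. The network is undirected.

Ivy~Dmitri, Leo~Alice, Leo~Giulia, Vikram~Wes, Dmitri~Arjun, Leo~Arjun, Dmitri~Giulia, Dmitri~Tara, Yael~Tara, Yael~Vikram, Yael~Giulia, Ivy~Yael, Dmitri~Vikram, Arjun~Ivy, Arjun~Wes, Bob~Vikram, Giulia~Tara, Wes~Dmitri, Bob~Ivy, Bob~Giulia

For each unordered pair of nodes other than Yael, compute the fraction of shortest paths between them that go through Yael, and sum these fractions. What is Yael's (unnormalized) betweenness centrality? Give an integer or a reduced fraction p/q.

Pairs whose geodesics pass through Yael — Ivy–Tara: 1/2; Ivy–Vikram: 1/3; Ivy–Giulia: 1/3; Tara–Vikram: 1/2; Alice–Vikram: 1/5; Vikram–Leo: 1/5; Vikram–Giulia: 1/3.
All other pairs contribute 0.
Summing the contributions gives betweenness(Yael) = 12/5.

12/5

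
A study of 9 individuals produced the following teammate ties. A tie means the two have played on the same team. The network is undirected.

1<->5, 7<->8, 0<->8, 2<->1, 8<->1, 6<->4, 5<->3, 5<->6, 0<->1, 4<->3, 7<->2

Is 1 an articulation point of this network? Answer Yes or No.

Yes

Removing 1 leaves {3, 4, 5, and 6} with no path to {0, 2, 7, and 8}, so the network splits into 2 components. 1 is a cut vertex.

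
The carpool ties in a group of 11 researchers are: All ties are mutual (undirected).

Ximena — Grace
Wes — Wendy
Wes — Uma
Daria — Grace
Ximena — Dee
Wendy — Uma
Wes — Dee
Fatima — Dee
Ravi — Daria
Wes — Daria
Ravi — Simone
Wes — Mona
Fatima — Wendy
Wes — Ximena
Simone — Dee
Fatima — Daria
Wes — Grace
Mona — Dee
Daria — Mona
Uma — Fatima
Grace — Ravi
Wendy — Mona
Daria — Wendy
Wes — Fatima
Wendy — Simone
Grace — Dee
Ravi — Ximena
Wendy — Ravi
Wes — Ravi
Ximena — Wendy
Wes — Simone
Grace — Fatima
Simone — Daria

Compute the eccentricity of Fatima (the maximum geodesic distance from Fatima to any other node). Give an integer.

Distances from Fatima: Daria:1, Dee:1, Grace:1, Mona:2, Ravi:2, Simone:2, Uma:1, Wendy:1, Wes:1, Ximena:2.
The largest is 2 (to Ravi, Ximena, Mona, and Simone), so the eccentricity of Fatima is 2.

2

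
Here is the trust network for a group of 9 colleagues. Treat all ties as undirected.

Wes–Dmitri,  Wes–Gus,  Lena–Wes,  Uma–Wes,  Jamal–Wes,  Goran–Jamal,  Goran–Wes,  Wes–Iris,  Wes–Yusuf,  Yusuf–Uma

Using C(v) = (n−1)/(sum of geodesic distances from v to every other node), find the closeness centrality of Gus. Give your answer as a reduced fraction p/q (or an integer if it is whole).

Distances from Gus: Dmitri:2, Goran:2, Iris:2, Jamal:2, Lena:2, Uma:2, Wes:1, Yusuf:2. Sum = 15.
n = 9, so closeness = 8/15.

8/15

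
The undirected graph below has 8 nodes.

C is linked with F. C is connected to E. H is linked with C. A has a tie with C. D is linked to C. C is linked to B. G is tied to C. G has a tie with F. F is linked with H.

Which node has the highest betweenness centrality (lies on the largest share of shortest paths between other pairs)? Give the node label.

C

Unnormalized betweenness of each node: A:0, B:0, C:37/2, D:0, E:0, F:1/2, G:0, H:0.
C has the largest value, 37/2, making it the main broker — the node through which the most shortest paths run.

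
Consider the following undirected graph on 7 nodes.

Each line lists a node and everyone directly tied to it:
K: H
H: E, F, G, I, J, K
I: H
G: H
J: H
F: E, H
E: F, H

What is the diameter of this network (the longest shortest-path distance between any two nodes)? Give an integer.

2

Eccentricity of each node (its greatest distance to any other): E:2, F:2, G:2, H:1, I:2, J:2, K:2.
The maximum eccentricity is 2, realized for instance by the pair E–J via E – H – J. So the diameter is 2.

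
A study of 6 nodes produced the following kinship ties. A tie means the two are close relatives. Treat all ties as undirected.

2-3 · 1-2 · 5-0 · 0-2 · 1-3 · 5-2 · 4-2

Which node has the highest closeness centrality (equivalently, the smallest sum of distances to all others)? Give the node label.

2

Farness (sum of distances to all others) for each node — 0:8, 1:8, 2:5, 3:8, 4:9, 5:8.
The smallest farness is 5, for 2, so 2 has the highest closeness.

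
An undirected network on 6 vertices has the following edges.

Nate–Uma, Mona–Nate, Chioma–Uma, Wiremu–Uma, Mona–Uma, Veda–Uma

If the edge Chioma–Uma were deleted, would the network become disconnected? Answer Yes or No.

Yes

Without the Chioma–Uma edge there is no alternate route between Chioma and Uma, so the network disconnects. It is a bridge.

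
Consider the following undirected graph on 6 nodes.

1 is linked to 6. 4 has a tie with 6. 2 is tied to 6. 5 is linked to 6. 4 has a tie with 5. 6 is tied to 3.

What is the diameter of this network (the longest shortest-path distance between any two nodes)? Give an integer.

2

Eccentricity of each node (its greatest distance to any other): 1:2, 2:2, 3:2, 4:2, 5:2, 6:1.
The maximum eccentricity is 2, realized for instance by the pair 5–2 via 5 – 6 – 2. So the diameter is 2.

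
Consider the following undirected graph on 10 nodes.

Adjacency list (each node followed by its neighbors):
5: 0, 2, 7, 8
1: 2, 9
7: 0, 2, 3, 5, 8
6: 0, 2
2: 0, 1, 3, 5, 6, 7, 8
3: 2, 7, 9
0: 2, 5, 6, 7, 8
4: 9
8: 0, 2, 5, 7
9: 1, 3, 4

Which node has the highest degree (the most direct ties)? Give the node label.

2

Degrees — 0:5, 1:2, 2:7, 3:3, 4:1, 5:4, 6:2, 7:5, 8:4, 9:3.
The maximum is 7, attained only by 2.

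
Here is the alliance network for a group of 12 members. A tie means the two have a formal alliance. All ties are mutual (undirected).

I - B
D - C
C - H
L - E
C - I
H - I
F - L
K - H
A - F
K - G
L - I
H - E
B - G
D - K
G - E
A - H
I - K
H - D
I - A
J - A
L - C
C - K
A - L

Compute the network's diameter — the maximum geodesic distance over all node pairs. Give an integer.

4

Eccentricity of each node (its greatest distance to any other): A:3, B:3, C:3, D:3, E:3, F:3, G:4, H:2, I:2, J:4, K:3, L:2.
The maximum eccentricity is 4, realized for instance by the pair G–J via G – E – L – A – J. So the diameter is 4.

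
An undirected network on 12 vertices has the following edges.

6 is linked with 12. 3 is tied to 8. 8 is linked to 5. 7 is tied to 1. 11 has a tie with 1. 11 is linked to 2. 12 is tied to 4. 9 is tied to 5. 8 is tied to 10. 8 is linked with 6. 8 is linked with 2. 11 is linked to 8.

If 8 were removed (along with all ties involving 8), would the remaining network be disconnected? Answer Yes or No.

Removing 8 leaves {1, 2, 7, and 11} with no path to {4, 6, and 12}, so the network splits into 5 components. 8 is a cut vertex.

Yes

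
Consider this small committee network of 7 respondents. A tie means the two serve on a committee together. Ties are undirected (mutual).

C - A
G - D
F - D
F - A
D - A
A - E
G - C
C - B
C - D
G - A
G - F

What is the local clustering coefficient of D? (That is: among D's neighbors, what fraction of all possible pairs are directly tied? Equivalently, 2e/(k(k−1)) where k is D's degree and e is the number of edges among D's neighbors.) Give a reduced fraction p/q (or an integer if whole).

D's neighbors: A, C, F, and G (k = 4).
Possible neighbor pairs: C(4,2) = 6. Edges among them: A–C, A–F, A–G, C–G, F–G → e = 5.
Clustering(D) = 5/6.

5/6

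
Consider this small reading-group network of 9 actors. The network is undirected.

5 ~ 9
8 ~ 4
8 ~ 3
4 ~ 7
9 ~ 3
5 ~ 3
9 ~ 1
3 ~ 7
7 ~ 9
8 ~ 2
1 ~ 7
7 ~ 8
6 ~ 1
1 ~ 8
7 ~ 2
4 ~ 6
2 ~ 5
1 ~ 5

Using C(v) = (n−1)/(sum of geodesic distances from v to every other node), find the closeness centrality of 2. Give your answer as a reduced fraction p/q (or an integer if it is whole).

Distances from 2: 1:2, 3:2, 4:2, 5:1, 6:3, 7:1, 8:1, 9:2. Sum = 14.
n = 9, so closeness = 8/14 = 4/7.

4/7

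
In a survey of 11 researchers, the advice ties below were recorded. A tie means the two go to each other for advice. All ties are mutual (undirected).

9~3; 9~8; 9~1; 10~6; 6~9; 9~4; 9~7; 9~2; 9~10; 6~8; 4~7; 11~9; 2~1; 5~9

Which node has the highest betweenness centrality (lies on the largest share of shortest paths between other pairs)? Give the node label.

9

Unnormalized betweenness of each node: 1:0, 2:0, 3:0, 4:0, 5:0, 6:1/2, 7:0, 8:0, 9:81/2, 10:0, 11:0.
9 has the largest value, 81/2, making it the main broker — the node through which the most shortest paths run.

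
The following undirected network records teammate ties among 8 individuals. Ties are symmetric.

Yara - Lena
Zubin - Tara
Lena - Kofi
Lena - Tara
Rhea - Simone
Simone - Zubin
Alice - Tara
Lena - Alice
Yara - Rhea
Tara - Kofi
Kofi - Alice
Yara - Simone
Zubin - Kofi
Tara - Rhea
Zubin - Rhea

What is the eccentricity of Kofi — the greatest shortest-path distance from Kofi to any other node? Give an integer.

2

Distances from Kofi: Alice:1, Lena:1, Rhea:2, Simone:2, Tara:1, Yara:2, Zubin:1.
The largest is 2 (to Rhea, Simone, and Yara), so the eccentricity of Kofi is 2.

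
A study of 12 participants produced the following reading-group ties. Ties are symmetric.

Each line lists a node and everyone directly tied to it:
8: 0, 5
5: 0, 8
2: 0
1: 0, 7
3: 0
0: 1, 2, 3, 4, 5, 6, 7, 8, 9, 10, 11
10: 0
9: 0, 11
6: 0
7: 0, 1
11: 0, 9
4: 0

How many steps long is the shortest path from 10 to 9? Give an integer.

One shortest route is 10 – 0 – 9, which uses 2 edges, and 10 and 9 are not directly tied, so nothing shorter exists. So d(10,9) = 2.

2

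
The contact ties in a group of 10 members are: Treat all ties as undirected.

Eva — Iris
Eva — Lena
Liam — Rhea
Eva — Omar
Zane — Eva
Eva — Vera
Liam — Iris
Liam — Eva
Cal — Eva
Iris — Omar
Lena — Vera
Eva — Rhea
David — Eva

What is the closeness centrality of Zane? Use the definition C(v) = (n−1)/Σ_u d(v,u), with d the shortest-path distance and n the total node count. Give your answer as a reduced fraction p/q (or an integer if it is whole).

9/17

Distances from Zane: Cal:2, David:2, Eva:1, Iris:2, Lena:2, Liam:2, Omar:2, Rhea:2, Vera:2. Sum = 17.
n = 10, so closeness = 9/17.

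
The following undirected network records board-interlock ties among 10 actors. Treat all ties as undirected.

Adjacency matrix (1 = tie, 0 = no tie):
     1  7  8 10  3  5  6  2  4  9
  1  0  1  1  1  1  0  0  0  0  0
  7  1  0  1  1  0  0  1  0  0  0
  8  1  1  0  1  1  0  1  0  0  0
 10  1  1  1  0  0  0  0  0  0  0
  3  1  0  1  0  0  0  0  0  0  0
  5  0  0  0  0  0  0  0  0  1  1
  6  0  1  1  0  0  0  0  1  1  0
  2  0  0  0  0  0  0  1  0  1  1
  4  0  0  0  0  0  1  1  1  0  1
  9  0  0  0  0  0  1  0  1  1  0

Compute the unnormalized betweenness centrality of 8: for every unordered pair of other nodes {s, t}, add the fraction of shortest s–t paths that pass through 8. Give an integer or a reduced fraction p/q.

Pairs whose geodesics pass through 8 — 1–5: 1/2; 1–6: 1/2; 1–2: 1/2; 1–4: 1/2; 1–9: 2/4; 7–3: 1/2; 10–3: 1/2; 10–5: 1/2; 10–6: 1/2; 10–2: 1/2; 10–4: 1/2; 10–9: 2/4; 3–5: 1; 3–6: 1 … (+3 more pairs).
All other pairs contribute 0.
Summing the contributions gives betweenness(8) = 11.

11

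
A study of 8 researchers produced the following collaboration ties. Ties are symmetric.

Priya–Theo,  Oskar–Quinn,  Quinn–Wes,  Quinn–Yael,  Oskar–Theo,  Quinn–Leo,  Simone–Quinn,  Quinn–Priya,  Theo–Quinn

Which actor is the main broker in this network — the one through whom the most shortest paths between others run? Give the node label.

Unnormalized betweenness of each node: Leo:0, Oskar:0, Priya:0, Quinn:37/2, Simone:0, Theo:1/2, Wes:0, Yael:0.
Quinn has the largest value, 37/2, making it the main broker — the node through which the most shortest paths run.

Quinn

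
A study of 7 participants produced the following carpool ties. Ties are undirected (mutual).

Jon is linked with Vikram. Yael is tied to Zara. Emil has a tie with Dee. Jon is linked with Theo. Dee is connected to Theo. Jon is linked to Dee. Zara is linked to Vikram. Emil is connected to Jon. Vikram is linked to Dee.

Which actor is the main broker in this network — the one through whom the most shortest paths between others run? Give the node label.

Vikram

Unnormalized betweenness of each node: Dee:7/2, Emil:0, Jon:7/2, Theo:0, Vikram:8, Yael:0, Zara:5.
Vikram has the largest value, 8, making it the main broker — the node through which the most shortest paths run.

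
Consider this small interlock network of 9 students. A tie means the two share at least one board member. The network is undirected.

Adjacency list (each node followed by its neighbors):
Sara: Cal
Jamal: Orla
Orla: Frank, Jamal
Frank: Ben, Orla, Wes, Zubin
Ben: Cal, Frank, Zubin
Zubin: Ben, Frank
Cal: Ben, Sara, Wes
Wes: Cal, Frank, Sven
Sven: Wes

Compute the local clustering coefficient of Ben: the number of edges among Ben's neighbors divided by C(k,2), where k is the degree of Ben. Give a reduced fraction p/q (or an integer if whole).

1/3

Ben's neighbors: Cal, Frank, and Zubin (k = 3).
Possible neighbor pairs: C(3,2) = 3. Edges among them: Frank–Zubin → e = 1.
Clustering(Ben) = 1/3.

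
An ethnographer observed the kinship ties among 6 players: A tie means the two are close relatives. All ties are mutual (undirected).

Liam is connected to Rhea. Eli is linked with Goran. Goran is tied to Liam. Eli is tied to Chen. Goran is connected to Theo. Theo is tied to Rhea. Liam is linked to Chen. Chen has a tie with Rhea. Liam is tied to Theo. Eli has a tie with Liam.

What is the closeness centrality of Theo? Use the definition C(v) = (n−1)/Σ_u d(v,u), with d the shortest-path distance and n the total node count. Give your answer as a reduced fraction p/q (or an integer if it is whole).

5/7

Distances from Theo: Chen:2, Eli:2, Goran:1, Liam:1, Rhea:1. Sum = 7.
n = 6, so closeness = 5/7.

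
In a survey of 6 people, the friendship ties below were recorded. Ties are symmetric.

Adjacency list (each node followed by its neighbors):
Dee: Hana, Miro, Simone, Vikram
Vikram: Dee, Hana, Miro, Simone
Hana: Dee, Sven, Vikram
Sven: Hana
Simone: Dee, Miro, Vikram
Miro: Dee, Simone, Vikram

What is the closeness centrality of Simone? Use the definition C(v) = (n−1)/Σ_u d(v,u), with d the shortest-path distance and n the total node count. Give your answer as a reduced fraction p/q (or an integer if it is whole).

5/8

Distances from Simone: Dee:1, Hana:2, Miro:1, Sven:3, Vikram:1. Sum = 8.
n = 6, so closeness = 5/8.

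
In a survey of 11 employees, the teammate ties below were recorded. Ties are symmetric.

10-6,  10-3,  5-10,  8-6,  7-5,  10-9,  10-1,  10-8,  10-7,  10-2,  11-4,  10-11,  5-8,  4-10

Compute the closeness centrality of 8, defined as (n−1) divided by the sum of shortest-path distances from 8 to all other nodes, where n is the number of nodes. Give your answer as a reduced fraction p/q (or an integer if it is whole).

Distances from 8: 1:2, 2:2, 3:2, 4:2, 5:1, 6:1, 7:2, 9:2, 10:1, 11:2. Sum = 17.
n = 11, so closeness = 10/17.

10/17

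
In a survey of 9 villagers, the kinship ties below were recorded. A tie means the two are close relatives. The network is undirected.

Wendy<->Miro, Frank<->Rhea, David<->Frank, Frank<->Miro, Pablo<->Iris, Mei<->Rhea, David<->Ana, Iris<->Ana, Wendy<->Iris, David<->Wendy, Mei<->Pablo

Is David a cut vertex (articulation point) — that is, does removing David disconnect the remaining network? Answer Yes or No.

Even without David, every remaining node can still reach every other (the residual graph is connected), so David is not a cut vertex.

No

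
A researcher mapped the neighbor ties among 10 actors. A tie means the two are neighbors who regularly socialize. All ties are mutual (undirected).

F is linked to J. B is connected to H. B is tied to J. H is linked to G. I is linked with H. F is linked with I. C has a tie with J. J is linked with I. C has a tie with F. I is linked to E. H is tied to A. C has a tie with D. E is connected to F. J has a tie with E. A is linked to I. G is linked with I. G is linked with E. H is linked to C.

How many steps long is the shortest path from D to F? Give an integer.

2

One shortest route is D – C – F, which uses 2 edges, and D and F are not directly tied, so nothing shorter exists. So d(D,F) = 2.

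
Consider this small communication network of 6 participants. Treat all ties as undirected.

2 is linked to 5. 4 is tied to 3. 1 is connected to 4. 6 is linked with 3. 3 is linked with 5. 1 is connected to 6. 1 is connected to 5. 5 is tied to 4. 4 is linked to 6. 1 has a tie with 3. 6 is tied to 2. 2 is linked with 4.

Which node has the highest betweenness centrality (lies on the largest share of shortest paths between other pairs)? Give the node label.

4

Unnormalized betweenness of each node: 1:1/4, 2:1/4, 3:1/4, 4:11/12, 5:2/3, 6:2/3.
4 has the largest value, 11/12, making it the main broker — the node through which the most shortest paths run.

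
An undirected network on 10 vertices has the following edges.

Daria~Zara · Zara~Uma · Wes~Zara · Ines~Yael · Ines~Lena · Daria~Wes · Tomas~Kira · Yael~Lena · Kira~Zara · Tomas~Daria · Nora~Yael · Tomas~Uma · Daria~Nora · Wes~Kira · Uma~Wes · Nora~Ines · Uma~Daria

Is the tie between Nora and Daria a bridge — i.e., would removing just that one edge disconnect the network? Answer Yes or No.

Without the Nora–Daria edge there is no alternate route between Nora and Daria, so the network disconnects. It is a bridge.

Yes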